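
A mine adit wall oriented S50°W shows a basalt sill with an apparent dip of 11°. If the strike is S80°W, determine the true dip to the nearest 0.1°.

21.2°

β = acute angle between strike S80°W and section S50°W = 30°.
tan δ = tan α / sin β = tan 11° / sin 30° = 0.1944 / 0.5000 = 0.3888
true dip = arctan 0.3888 = 21.24°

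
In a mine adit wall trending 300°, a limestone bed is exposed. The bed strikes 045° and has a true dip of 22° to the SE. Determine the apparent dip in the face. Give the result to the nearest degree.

21°

Angle between strike (045°) and section (300°): β = 75°.
tan α = tan 22° × sin 75° = 0.4040 × 0.9659 = 0.3903
α = arctan(0.3903) = 21.32°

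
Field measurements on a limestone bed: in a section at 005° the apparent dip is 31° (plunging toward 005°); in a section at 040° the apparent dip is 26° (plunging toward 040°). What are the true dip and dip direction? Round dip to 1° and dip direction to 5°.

true dip 31°, dip direction 005°

The two traces are lines in the plane: v₁ = (sin 5°·cos 31°, cos 5°·cos 31°, −sin 31°), v₂ = (sin 40°·cos 26°, cos 40°·cos 26°, −sin 26°).
n = v₁ × v₂ = (0.020, 0.265, 0.442) (taken with n_z > 0).
tan δ = √(n_x²+n_y²)/n_z = 0.266/0.442, so δ = 31.0°.
The horizontal component of n points toward azimuth atan2(n_x, n_y) = 4°, the dip direction.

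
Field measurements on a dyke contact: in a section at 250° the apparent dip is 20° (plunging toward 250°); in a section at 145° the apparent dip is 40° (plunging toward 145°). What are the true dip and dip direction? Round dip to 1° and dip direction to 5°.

Represent each trace as a vector plunging at its apparent dip toward its trend (east-north-up frame): v₁ = (-0.883, -0.321, -0.342), v₂ = (0.439, -0.628, -0.643).
Cross product v₁ × v₂ gives the pole to the plane: n ∝ (-0.008, -0.718, 0.695).
tan δ = √(n_x²+n_y²)/n_z = 0.718/0.695, so δ = 45.9°.
Dip direction = atan2(-0.008, -0.718) = 181° (azimuth of n's horizontal projection).

true dip 46°, dip direction 180°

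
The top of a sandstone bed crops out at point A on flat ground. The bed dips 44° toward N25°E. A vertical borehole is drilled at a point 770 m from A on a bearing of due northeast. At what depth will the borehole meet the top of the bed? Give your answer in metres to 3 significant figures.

The hole lies 20° from the dip direction, so the down-dip offset is 770 × cos 20° = 723.56 m.
Depth = down-dip offset × tan(dip) = 723.56 × tan 44° = 723.56 × 0.9657
Depth = 698.74 m

699 m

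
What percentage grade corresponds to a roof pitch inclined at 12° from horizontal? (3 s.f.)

grade % = 100 × tan 12° = 100 × 0.2126

21.3%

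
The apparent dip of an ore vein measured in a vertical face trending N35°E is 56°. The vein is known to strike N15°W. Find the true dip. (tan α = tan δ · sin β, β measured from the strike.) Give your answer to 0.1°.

62.7°

The section is 50° from the strike.
tan δ = tan α / sin β = tan 56° / sin 50° = 1.4826 / 0.7660 = 1.9353
true dip = arctan 1.9353 = 62.67°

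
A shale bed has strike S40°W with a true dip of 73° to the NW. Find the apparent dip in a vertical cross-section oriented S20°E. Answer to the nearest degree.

The strike is S40°W and the section trends S20°E; the acute angle between them is β = 60°.
tan(apparent dip) = tan 73° · sin 60° = 2.8326
apparent dip = arctan 2.8326 = 70.56°

71°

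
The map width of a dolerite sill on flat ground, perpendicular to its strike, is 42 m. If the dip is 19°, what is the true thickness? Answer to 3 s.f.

True thickness t = w · sin(dip) = 42 × sin 19°
t = 42 × 0.3256 = 13.674 m

13.7 m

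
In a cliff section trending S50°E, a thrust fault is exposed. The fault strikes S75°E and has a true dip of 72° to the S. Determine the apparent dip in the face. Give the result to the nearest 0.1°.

52.4°

The section lies 25° from the strike.
tan α = tan 72° × sin 25° = 3.0777 × 0.4226 = 1.3007
α = arctan(1.3007) = 52.45°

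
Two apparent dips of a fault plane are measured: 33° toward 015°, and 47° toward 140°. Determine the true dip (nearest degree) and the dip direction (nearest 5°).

true dip 62°, dip direction 085°

Represent each trace as a vector plunging at its apparent dip toward its trend (east-north-up frame): v₁ = (0.217, 0.810, -0.545), v₂ = (0.438, -0.522, -0.731).
n = v₁ × v₂ = (0.877, 0.080, 0.469) (taken with n_z > 0).
tan δ = √(n_x²+n_y²)/n_z = 0.881/0.469, so δ = 62.0°.
The horizontal component of n points toward azimuth atan2(n_x, n_y) = 85°, the dip direction.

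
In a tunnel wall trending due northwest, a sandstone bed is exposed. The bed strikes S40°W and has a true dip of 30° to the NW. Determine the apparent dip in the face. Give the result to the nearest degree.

The section lies 85° from the strike.
tan α = tan 30° × sin 85° = 0.5774 × 0.9962 = 0.5752
α = arctan(0.5752) = 29.91°

30°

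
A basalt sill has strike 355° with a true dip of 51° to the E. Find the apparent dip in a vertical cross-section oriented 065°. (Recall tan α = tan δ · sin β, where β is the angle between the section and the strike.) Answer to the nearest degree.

The strike is 355° and the section trends 065°; the acute angle between them is β = 70°.
tan α = tan 51° × sin 70° = 1.2349 × 0.9397 = 1.1604
α = arctan(1.1604) = 49.25°

49°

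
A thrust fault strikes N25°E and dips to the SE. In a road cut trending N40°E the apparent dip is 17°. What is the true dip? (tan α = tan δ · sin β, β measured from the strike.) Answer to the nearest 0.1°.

49.8°

The section is 15° from the strike.
tan δ = tan α / sin β = tan 17° / sin 15° = 0.3057 / 0.2588 = 1.1813
true dip = arctan 1.1813 = 49.75°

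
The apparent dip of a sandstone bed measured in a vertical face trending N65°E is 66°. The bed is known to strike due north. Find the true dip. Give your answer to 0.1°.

The section is 65° from the strike.
tan(true dip) = tan 66° / sin 65° = 2.4782
true dip = arctan 2.4782 = 68.03°

68.0°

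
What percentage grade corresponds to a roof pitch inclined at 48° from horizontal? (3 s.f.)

111%

grade % = 100 × tan 48° = 100 × 1.1106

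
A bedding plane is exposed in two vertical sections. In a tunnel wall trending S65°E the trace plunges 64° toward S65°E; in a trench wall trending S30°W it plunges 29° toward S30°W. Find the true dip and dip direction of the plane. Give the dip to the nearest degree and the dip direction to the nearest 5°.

Represent each trace as a vector plunging at its apparent dip toward its trend (east-north-up frame): v₁ = (0.397, -0.185, -0.899), v₂ = (-0.437, -0.757, -0.485).
Cross product v₁ × v₂ gives the pole to the plane: n ∝ (0.591, -0.586, 0.382).
tan δ = √(n_x²+n_y²)/n_z = 0.832/0.382, so δ = 65.3°.
Dip direction = azimuth of (n_x, n_y) = atan2(0.591, -0.586) = 135°.

true dip 65°, dip direction 135°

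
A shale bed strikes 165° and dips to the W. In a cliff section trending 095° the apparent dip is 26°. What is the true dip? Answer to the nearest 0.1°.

The section is 70° from the strike.
tan δ = tan α / sin β = tan 26° / sin 70° = 0.4877 / 0.9397 = 0.5190
δ = arctan(0.5190) = 27.43°

27.4°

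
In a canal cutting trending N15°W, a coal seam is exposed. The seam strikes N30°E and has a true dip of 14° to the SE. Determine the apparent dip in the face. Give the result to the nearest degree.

10°

The section lies 45° from the strike.
tan α = tan 14° × sin 45° = 0.2493 × 0.7071 = 0.1763
apparent dip = arctan 0.1763 = 10.00°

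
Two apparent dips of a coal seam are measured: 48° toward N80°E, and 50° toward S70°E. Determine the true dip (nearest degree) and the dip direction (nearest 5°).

The two traces are lines in the plane: v₁ = (sin 80°·cos 48°, cos 80°·cos 48°, −sin 48°), v₂ = (sin 110°·cos 50°, cos 110°·cos 50°, −sin 50°).
The plane normal is n = v₁ × v₂ ∝ (0.252, -0.056, 0.215).
Dip δ = arctan(|n_h|/n_z) = arctan(0.259/0.215) = 50.2°.
Dip direction = atan2(0.252, -0.056) = 102° (azimuth of n's horizontal projection).

true dip 50°, dip direction 100°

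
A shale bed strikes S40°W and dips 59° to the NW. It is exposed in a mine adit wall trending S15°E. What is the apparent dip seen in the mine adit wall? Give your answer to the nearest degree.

The section lies 55° from the strike.
tan(apparent dip) = tan 59° · sin 55° = 1.3633
α = arctan(1.3633) = 53.74°

54°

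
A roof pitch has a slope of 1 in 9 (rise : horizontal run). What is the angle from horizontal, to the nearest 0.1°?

tan θ = 1/9 = 0.1111
θ = arctan(0.1111) = 6.34°

6.3°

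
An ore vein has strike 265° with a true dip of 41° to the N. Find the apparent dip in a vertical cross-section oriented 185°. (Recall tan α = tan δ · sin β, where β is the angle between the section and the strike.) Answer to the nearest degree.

41°

The strike is 265° and the section trends 185°; the acute angle between them is β = 80°.
tan(apparent dip) = tan 41° · sin 80° = 0.8561
α = arctan(0.8561) = 40.57°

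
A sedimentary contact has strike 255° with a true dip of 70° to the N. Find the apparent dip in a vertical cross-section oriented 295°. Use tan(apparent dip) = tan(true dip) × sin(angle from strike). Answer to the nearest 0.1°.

Angle between strike (255°) and section (295°): β = 40°.
tan α = tan 70° × sin 40° = 2.7475 × 0.6428 = 1.7660
apparent dip = arctan 1.7660 = 60.48°

60.5°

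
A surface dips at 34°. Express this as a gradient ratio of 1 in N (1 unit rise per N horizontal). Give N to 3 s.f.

1 in 1.48

1 : N means tan θ = 1/N, so N = 1/tan 34° = 1/0.6745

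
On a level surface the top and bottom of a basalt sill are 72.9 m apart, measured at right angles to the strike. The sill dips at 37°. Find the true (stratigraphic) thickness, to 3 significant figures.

43.9 m

True thickness t = w · sin(dip) = 72.9 × sin 37°
t = 72.9 × 0.6018 = 43.872 m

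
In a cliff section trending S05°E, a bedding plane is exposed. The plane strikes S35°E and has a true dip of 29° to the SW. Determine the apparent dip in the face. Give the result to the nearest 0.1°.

15.5°

The strike is S35°E and the section trends S05°E; the acute angle between them is β = 30°.
tan α = tan 29° × sin 30° = 0.5543 × 0.5000 = 0.2772
α = arctan(0.2772) = 15.49°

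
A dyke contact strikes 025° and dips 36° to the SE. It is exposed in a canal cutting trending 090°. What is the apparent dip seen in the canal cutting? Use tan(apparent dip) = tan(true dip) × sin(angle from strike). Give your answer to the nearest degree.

Angle between strike (025°) and section (090°): β = 65°.
tan α = tan 36° × sin 65° = 0.7265 × 0.9063 = 0.6585
α = arctan(0.6585) = 33.36°

33°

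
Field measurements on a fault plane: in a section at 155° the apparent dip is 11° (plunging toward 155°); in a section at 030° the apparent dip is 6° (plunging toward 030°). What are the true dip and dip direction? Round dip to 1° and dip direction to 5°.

true dip 18°, dip direction 100°

Represent each trace as a vector plunging at its apparent dip toward its trend (east-north-up frame): v₁ = (0.415, -0.890, -0.191), v₂ = (0.497, 0.861, -0.105).
n = v₁ × v₂ = (0.257, -0.052, 0.800) (taken with n_z > 0).
True dip = arccos(n_z / |n|) = arccos(0.9501) = 18.2°.
Dip direction = atan2(0.257, -0.052) = 101° (azimuth of n's horizontal projection).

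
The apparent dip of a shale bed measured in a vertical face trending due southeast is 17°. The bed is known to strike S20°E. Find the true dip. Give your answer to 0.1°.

35.9°

The section is 25° from the strike.
tan δ = tan α / sin β = tan 17° / sin 25° = 0.3057 / 0.4226 = 0.7234
δ = arctan(0.7234) = 35.88°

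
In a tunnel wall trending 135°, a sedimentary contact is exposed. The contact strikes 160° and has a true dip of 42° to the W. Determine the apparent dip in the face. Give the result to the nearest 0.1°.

20.8°

Angle between strike (160°) and section (135°): β = 25°.
tan(apparent dip) = tan 42° · sin 25° = 0.3805
α = arctan(0.3805) = 20.83°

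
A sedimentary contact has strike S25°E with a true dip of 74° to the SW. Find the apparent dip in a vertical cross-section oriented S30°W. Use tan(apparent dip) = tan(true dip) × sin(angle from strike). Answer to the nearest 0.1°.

The strike is S25°E and the section trends S30°W; the acute angle between them is β = 55°.
tan(apparent dip) = tan 74° · sin 55° = 2.8567
α = arctan(2.8567) = 70.71°

70.7°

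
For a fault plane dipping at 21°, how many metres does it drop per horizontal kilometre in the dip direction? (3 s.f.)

384 m

drop per km = 1000 × tan 21° = 1000 × 0.3839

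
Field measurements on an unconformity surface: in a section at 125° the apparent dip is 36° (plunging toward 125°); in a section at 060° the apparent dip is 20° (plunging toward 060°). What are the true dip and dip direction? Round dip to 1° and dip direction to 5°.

Represent each trace as a vector plunging at its apparent dip toward its trend (east-north-up frame): v₁ = (0.663, -0.464, -0.588), v₂ = (0.814, 0.470, -0.342).
Cross product v₁ × v₂ gives the pole to the plane: n ∝ (0.435, -0.252, 0.689).
Dip δ = arctan(|n_h|/n_z) = arctan(0.502/0.689) = 36.1°.
Dip direction = atan2(0.435, -0.252) = 120° (azimuth of n's horizontal projection).

true dip 36°, dip direction 120°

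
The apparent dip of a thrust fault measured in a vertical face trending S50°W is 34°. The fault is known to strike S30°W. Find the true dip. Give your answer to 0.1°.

The section is 20° from the strike.
tan(true dip) = tan 34° / sin 20° = 1.9721
true dip = arctan 1.9721 = 63.11°

63.1°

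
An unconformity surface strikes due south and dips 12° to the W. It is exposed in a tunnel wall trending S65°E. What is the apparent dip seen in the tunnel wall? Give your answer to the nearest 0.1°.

10.9°

Angle between strike (due south) and section (S65°E): β = 65°.
tan(apparent dip) = tan 12° · sin 65° = 0.1926
apparent dip = arctan 0.1926 = 10.90°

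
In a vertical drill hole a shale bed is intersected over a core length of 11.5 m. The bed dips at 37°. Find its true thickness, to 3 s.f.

True thickness t = h · cos(dip) = 11.5 × cos 37°
t = 11.5 × 0.7986 = 9.184 m

9.18 m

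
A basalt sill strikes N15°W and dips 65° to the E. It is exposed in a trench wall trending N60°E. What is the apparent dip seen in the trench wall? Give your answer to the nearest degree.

The section lies 75° from the strike.
tan α = tan 65° × sin 75° = 2.1445 × 0.9659 = 2.0714
α = arctan(2.0714) = 64.23°

64°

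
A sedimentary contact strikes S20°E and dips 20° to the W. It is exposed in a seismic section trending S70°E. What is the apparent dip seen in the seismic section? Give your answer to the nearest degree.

The strike is S20°E and the section trends S70°E; the acute angle between them is β = 50°.
tan(apparent dip) = tan 20° · sin 50° = 0.2788
apparent dip = arctan 0.2788 = 15.58°

16°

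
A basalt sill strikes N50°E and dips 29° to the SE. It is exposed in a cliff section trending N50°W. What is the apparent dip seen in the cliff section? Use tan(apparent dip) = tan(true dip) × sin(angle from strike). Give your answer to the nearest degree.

Angle between strike (N50°E) and section (N50°W): β = 80°.
tan α = tan 29° × sin 80° = 0.5543 × 0.9848 = 0.5459
apparent dip = arctan 0.5459 = 28.63°

29°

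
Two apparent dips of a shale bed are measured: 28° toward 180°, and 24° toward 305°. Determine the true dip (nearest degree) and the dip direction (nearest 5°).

Represent each trace as a vector plunging at its apparent dip toward its trend (east-north-up frame): v₁ = (0.000, -0.883, -0.469), v₂ = (-0.748, 0.524, -0.407).
n = v₁ × v₂ = (-0.605, -0.351, 0.661) (taken with n_z > 0).
True dip = arccos(n_z / |n|) = arccos(0.6866) = 46.6°.
Dip direction = atan2(-0.605, -0.351) = 240° (azimuth of n's horizontal projection).

true dip 47°, dip direction 240°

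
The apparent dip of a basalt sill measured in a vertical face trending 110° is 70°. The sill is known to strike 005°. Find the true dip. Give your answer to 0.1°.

The section is 75° from the strike.
tan δ = tan α / sin β = tan 70° / sin 75° = 2.7475 / 0.9659 = 2.8444
δ = arctan(2.8444) = 70.63°

70.6°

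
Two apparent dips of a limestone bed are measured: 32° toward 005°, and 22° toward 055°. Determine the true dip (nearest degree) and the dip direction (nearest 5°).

Represent each trace as a vector plunging at its apparent dip toward its trend (east-north-up frame): v₁ = (0.074, 0.845, -0.530), v₂ = (0.760, 0.532, -0.375).
n = v₁ × v₂ = (0.035, 0.375, 0.602) (taken with n_z > 0).
True dip = arccos(n_z / |n|) = arccos(0.8480) = 32.0°.
Dip direction = atan2(0.035, 0.375) = 5° (azimuth of n's horizontal projection).

true dip 32°, dip direction 005°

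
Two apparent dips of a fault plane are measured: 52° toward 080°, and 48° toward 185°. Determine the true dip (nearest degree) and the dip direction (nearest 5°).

true dip 63°, dip direction 130°

The two traces are lines in the plane: v₁ = (sin 80°·cos 52°, cos 80°·cos 52°, −sin 52°), v₂ = (sin 185°·cos 48°, cos 185°·cos 48°, −sin 48°).
The plane normal is n = v₁ × v₂ ∝ (0.605, -0.497, 0.398).
Dip δ = arctan(|n_h|/n_z) = arctan(0.782/0.398) = 63.0°.
Dip direction = atan2(0.605, -0.497) = 129° (azimuth of n's horizontal projection).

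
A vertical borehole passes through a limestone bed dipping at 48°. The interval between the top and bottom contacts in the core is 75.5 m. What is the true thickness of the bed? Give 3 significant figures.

True thickness t = h · cos(dip) = 75.5 × cos 48°
t = 75.5 × 0.6691 = 50.519 m

50.5 m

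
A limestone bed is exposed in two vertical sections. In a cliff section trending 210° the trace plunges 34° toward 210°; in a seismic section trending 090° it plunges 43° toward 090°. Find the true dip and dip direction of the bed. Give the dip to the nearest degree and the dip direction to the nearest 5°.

true dip 58°, dip direction 145°

Each apparent-dip line lies in the plane. As unit vectors (x east, y north, z up), v₁ plunges 34°→210° and v₂ plunges 43°→090°.
n = v₁ × v₂ = (0.490, -0.692, 0.525) (taken with n_z > 0).
tan δ = √(n_x²+n_y²)/n_z = 0.847/0.525, so δ = 58.2°.
The horizontal component of n points toward azimuth atan2(n_x, n_y) = 145°, the dip direction.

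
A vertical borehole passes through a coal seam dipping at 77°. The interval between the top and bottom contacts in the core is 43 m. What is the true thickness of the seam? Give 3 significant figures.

True thickness t = h · cos(dip) = 43 × cos 77°
t = 43 × 0.2250 = 9.673 m

9.67 m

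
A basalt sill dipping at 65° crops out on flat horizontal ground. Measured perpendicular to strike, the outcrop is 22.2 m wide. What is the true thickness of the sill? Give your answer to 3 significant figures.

20.1 m

True thickness t = w · sin(dip) = 22.2 × sin 65°
t = 22.2 × 0.9063 = 20.120 m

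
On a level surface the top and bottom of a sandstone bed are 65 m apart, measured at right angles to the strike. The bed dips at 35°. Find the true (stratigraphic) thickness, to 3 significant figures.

True thickness t = w · sin(dip) = 65 × sin 35°
t = 65 × 0.5736 = 37.282 m

37.3 m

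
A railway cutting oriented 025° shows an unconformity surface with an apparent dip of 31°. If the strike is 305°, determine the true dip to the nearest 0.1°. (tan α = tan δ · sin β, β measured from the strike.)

31.4°

β = acute angle between strike 305° and section 025° = 80°.
tan δ = tan α / sin β = tan 31° / sin 80° = 0.6009 / 0.9848 = 0.6101
true dip = arctan 0.6101 = 31.39°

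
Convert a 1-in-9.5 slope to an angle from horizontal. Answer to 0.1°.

6.0°

tan θ = 1/9.5 = 0.1053
θ = arctan(0.1053) = 6.01°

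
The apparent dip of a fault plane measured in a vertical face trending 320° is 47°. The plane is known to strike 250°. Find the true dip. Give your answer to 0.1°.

48.8°

The section is 70° from the strike.
tan(true dip) = tan 47° / sin 70° = 1.1412
δ = arctan(1.1412) = 48.77°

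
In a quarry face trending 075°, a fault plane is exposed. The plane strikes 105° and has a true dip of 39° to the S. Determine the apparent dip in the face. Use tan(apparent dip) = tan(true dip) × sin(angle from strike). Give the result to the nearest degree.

The strike is 105° and the section trends 075°; the acute angle between them is β = 30°.
tan α = tan 39° × sin 30° = 0.8098 × 0.5000 = 0.4049
apparent dip = arctan 0.4049 = 22.04°

22°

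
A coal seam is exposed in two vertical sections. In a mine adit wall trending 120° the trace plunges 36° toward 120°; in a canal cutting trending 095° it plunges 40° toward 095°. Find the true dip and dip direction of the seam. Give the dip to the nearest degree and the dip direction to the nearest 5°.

The two traces are lines in the plane: v₁ = (sin 120°·cos 36°, cos 120°·cos 36°, −sin 36°), v₂ = (sin 95°·cos 40°, cos 95°·cos 40°, −sin 40°).
Cross product v₁ × v₂ gives the pole to the plane: n ∝ (0.221, 0.002, 0.262).
tan δ = √(n_x²+n_y²)/n_z = 0.221/0.262, so δ = 40.1°.
Dip direction = atan2(0.221, 0.002) = 90° (azimuth of n's horizontal projection).

true dip 40°, dip direction 090°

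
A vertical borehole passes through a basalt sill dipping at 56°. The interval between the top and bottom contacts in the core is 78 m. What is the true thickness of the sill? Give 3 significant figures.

43.6 m

True thickness t = h · cos(dip) = 78 × cos 56°
t = 78 × 0.5592 = 43.617 m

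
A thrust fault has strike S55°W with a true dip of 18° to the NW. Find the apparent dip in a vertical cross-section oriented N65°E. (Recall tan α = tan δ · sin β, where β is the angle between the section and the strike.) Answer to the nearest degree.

Angle between strike (S55°W) and section (N65°E): β = 10°.
tan α = tan 18° × sin 10° = 0.3249 × 0.1736 = 0.0564
apparent dip = arctan 0.0564 = 3.23°

3°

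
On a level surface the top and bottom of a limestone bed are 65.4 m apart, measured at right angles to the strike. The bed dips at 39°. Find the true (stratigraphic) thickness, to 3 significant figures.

True thickness t = w · sin(dip) = 65.4 × sin 39°
t = 65.4 × 0.6293 = 41.158 m

41.2 m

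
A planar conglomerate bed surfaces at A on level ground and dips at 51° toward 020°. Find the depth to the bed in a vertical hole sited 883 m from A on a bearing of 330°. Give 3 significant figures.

701 m

The hole lies 50° from the dip direction, so the down-dip offset is 883 × cos 50° = 567.58 m.
Depth = down-dip offset × tan(dip) = 567.58 × tan 51° = 567.58 × 1.2349
Depth = 700.90 m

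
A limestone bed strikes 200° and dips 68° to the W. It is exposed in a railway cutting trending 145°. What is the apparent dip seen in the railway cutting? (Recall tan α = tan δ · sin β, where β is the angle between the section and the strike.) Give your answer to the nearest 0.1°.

The section lies 55° from the strike.
tan(apparent dip) = tan 68° · sin 55° = 2.0275
apparent dip = arctan 2.0275 = 63.75°

63.7°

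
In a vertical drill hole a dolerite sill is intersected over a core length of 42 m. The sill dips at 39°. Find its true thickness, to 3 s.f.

32.6 m

True thickness t = h · cos(dip) = 42 × cos 39°
t = 42 × 0.7771 = 32.640 m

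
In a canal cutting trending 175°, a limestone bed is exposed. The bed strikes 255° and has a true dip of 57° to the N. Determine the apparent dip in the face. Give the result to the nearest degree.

Angle between strike (255°) and section (175°): β = 80°.
tan(apparent dip) = tan 57° · sin 80° = 1.5165
α = arctan(1.5165) = 56.60°

57°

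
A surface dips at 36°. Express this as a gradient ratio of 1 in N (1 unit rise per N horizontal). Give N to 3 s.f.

1 in 1.38

1 : N means tan θ = 1/N, so N = 1/tan 36° = 1/0.7265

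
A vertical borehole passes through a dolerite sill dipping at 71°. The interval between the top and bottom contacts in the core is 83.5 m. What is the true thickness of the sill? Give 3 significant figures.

27.2 m

True thickness t = h · cos(dip) = 83.5 × cos 71°
t = 83.5 × 0.3256 = 27.185 m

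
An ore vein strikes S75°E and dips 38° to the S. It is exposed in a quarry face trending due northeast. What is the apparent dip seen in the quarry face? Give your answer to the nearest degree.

The strike is S75°E and the section trends due northeast; the acute angle between them is β = 60°.
tan α = tan 38° × sin 60° = 0.7813 × 0.8660 = 0.6766
α = arctan(0.6766) = 34.08°

34°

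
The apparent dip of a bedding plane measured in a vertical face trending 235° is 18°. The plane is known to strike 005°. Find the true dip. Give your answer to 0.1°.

β = acute angle between strike 005° and section 235° = 50°.
tan δ = tan α / sin β = tan 18° / sin 50° = 0.3249 / 0.7660 = 0.4242
δ = arctan(0.4242) = 22.98°

23.0°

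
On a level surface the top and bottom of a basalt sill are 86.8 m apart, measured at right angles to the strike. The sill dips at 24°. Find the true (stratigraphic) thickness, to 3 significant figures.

True thickness t = w · sin(dip) = 86.8 × sin 24°
t = 86.8 × 0.4067 = 35.305 m

35.3 m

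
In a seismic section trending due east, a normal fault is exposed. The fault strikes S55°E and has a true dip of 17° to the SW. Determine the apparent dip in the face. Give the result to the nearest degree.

The section lies 35° from the strike.
tan α = tan 17° × sin 35° = 0.3057 × 0.5736 = 0.1754
α = arctan(0.1754) = 9.95°

10°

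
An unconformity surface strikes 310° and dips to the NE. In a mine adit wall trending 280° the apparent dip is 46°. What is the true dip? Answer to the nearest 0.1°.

64.2°

β = acute angle between strike 310° and section 280° = 30°.
tan(true dip) = tan 46° / sin 30° = 2.0711
true dip = arctan 2.0711 = 64.23°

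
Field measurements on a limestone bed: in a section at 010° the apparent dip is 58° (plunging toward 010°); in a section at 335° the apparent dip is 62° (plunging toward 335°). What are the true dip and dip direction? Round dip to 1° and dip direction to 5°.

true dip 62°, dip direction 340°

Represent each trace as a vector plunging at its apparent dip toward its trend (east-north-up frame): v₁ = (0.092, 0.522, -0.848), v₂ = (-0.198, 0.425, -0.883).
n = v₁ × v₂ = (-0.100, 0.250, 0.143) (taken with n_z > 0).
tan δ = √(n_x²+n_y²)/n_z = 0.269/0.143, so δ = 62.0°.
The horizontal component of n points toward azimuth atan2(n_x, n_y) = 338°, the dip direction.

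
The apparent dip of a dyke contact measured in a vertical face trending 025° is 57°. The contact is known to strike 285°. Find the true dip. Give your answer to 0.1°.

57.4°

β = acute angle between strike 285° and section 025° = 80°.
tan δ = tan α / sin β = tan 57° / sin 80° = 1.5399 / 0.9848 = 1.5636
true dip = arctan 1.5636 = 57.40°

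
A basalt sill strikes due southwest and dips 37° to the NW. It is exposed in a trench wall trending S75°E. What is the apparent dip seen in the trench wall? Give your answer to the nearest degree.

The strike is due southwest and the section trends S75°E; the acute angle between them is β = 60°.
tan α = tan 37° × sin 60° = 0.7536 × 0.8660 = 0.6526
apparent dip = arctan 0.6526 = 33.13°

33°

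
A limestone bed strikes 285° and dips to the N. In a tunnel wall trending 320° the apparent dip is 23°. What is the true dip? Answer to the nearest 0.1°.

36.5°

β = acute angle between strike 285° and section 320° = 35°.
tan(true dip) = tan 23° / sin 35° = 0.7400
true dip = arctan 0.7400 = 36.50°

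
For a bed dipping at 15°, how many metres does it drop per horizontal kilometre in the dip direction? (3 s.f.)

268 m

drop per km = 1000 × tan 15° = 1000 × 0.2679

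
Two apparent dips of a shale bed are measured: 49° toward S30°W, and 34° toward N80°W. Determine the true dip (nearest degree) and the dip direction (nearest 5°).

The two traces are lines in the plane: v₁ = (sin 210°·cos 49°, cos 210°·cos 49°, −sin 49°), v₂ = (sin 280°·cos 34°, cos 280°·cos 34°, −sin 34°).
The plane normal is n = v₁ × v₂ ∝ (-0.426, -0.433, 0.511).
tan δ = √(n_x²+n_y²)/n_z = 0.607/0.511, so δ = 49.9°.
Dip direction = azimuth of (n_x, n_y) = atan2(-0.426, -0.433) = 225°.

true dip 50°, dip direction 225°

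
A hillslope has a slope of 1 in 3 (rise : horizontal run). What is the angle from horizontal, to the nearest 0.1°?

tan θ = 1/3 = 0.3333
θ = arctan(0.3333) = 18.43°

18.4°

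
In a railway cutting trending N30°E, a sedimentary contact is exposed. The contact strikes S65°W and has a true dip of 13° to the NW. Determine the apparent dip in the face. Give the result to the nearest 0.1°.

7.5°

Angle between strike (S65°W) and section (N30°E): β = 35°.
tan α = tan 13° × sin 35° = 0.2309 × 0.5736 = 0.1324
α = arctan(0.1324) = 7.54°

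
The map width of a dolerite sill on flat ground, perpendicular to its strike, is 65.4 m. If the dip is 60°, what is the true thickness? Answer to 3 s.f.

56.6 m

True thickness t = w · sin(dip) = 65.4 × sin 60°
t = 65.4 × 0.8660 = 56.638 m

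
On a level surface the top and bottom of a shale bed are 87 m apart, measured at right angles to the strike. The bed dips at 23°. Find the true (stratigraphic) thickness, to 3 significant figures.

34.0 m

True thickness t = w · sin(dip) = 87 × sin 23°
t = 87 × 0.3907 = 33.994 m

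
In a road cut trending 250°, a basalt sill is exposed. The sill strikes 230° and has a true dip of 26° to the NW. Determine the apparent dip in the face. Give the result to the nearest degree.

Angle between strike (230°) and section (250°): β = 20°.
tan(apparent dip) = tan 26° · sin 20° = 0.1668
α = arctan(0.1668) = 9.47°

9°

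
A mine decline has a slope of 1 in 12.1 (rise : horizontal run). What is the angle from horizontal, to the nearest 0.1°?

tan θ = 1/12.1 = 0.0826
θ = arctan(0.0826) = 4.72°

4.7°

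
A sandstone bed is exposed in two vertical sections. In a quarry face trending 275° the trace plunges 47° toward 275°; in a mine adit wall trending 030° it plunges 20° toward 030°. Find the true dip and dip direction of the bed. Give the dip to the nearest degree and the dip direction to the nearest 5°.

Each apparent-dip line lies in the plane. As unit vectors (x east, y north, z up), v₁ plunges 47°→275° and v₂ plunges 20°→030°.
The plane normal is n = v₁ × v₂ ∝ (-0.575, 0.576, 0.581).
tan δ = √(n_x²+n_y²)/n_z = 0.814/0.581, so δ = 54.5°.
Dip direction = azimuth of (n_x, n_y) = atan2(-0.575, 0.576) = 315°.

true dip 54°, dip direction 315°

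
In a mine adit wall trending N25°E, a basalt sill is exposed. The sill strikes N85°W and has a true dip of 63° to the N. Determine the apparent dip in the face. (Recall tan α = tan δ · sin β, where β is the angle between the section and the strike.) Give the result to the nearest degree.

The strike is N85°W and the section trends N25°E; the acute angle between them is β = 70°.
tan α = tan 63° × sin 70° = 1.9626 × 0.9397 = 1.8443
apparent dip = arctan 1.8443 = 61.53°

62°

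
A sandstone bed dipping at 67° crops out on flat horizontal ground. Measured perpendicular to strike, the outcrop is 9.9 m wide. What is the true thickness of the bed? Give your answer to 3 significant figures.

True thickness t = w · sin(dip) = 9.9 × sin 67°
t = 9.9 × 0.9205 = 9.113 m

9.11 m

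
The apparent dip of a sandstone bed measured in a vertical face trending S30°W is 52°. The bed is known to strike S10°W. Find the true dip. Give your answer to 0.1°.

β = acute angle between strike S10°W and section S30°W = 20°.
tan δ = tan α / sin β = tan 52° / sin 20° = 1.2799 / 0.3420 = 3.7423
δ = arctan(3.7423) = 75.04°

75.0°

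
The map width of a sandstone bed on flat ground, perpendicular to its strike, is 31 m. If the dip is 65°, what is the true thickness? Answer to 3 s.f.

28.1 m

True thickness t = w · sin(dip) = 31 × sin 65°
t = 31 × 0.9063 = 28.096 m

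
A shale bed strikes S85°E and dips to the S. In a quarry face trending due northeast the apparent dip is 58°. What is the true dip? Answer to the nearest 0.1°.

64.4°

β = acute angle between strike S85°E and section due northeast = 50°.
tan(true dip) = tan 58° / sin 50° = 2.0891
true dip = arctan 2.0891 = 64.42°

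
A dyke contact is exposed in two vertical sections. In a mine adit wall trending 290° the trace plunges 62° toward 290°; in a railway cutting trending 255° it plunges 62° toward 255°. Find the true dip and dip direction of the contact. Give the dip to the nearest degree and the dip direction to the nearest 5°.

Represent each trace as a vector plunging at its apparent dip toward its trend (east-north-up frame): v₁ = (-0.441, 0.161, -0.883), v₂ = (-0.453, -0.122, -0.883).
n = v₁ × v₂ = (-0.249, 0.011, 0.126) (taken with n_z > 0).
True dip = arccos(n_z / |n|) = arccos(0.4523) = 63.1°.
The horizontal component of n points toward azimuth atan2(n_x, n_y) = 272°, the dip direction.

true dip 63°, dip direction 270°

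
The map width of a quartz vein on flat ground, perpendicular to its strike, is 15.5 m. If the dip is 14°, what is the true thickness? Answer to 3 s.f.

True thickness t = w · sin(dip) = 15.5 × sin 14°
t = 15.5 × 0.2419 = 3.750 m

3.75 m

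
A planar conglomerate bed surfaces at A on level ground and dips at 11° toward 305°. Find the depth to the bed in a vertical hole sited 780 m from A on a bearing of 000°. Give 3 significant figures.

The hole lies 55° from the dip direction, so the down-dip offset is 780 × cos 55° = 447.39 m.
Depth = down-dip offset × tan(dip) = 447.39 × tan 11° = 447.39 × 0.1944
Depth = 86.96 m

87.0 m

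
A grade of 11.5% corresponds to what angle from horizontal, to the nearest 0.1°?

tan θ = 11.5/100 = 0.1150
θ = arctan(0.1150) = 6.56°

6.6°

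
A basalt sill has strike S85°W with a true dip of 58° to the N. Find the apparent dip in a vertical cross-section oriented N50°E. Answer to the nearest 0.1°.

42.5°

The strike is S85°W and the section trends N50°E; the acute angle between them is β = 35°.
tan(apparent dip) = tan 58° · sin 35° = 0.9179
α = arctan(0.9179) = 42.55°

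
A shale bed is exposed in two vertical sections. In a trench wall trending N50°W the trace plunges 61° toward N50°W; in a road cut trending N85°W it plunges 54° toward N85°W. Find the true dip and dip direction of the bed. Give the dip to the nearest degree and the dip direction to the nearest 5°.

Each apparent-dip line lies in the plane. As unit vectors (x east, y north, z up), v₁ plunges 61°→N50°W and v₂ plunges 54°→N85°W.
The plane normal is n = v₁ × v₂ ∝ (-0.207, 0.212, 0.163).
Dip δ = arctan(|n_h|/n_z) = arctan(0.296/0.163) = 61.1°.
The horizontal component of n points toward azimuth atan2(n_x, n_y) = 316°, the dip direction.

true dip 61°, dip direction 315°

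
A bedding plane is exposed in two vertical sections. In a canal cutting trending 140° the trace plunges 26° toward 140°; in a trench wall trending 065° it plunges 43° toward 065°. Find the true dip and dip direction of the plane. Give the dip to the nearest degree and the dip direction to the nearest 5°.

Each apparent-dip line lies in the plane. As unit vectors (x east, y north, z up), v₁ plunges 26°→140° and v₂ plunges 43°→065°.
The plane normal is n = v₁ × v₂ ∝ (0.605, 0.103, 0.635).
True dip = arccos(n_z / |n|) = arccos(0.7190) = 44.0°.
The horizontal component of n points toward azimuth atan2(n_x, n_y) = 80°, the dip direction.

true dip 44°, dip direction 080°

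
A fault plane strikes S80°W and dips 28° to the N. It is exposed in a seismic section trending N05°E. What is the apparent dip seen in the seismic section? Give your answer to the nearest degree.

27°

Angle between strike (S80°W) and section (N05°E): β = 75°.
tan α = tan 28° × sin 75° = 0.5317 × 0.9659 = 0.5136
α = arctan(0.5136) = 27.18°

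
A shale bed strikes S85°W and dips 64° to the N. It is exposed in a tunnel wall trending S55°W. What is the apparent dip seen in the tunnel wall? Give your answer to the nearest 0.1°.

The section lies 30° from the strike.
tan α = tan 64° × sin 30° = 2.0503 × 0.5000 = 1.0252
apparent dip = arctan 1.0252 = 45.71°

45.7°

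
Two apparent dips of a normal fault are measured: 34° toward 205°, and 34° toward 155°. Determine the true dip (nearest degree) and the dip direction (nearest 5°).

The two traces are lines in the plane: v₁ = (sin 205°·cos 34°, cos 205°·cos 34°, −sin 34°), v₂ = (sin 155°·cos 34°, cos 155°·cos 34°, −sin 34°).
Cross product v₁ × v₂ gives the pole to the plane: n ∝ (0.000, -0.392, 0.527).
tan δ = √(n_x²+n_y²)/n_z = 0.392/0.527, so δ = 36.7°.
The horizontal component of n points toward azimuth atan2(n_x, n_y) = 180°, the dip direction.

true dip 37°, dip direction 180°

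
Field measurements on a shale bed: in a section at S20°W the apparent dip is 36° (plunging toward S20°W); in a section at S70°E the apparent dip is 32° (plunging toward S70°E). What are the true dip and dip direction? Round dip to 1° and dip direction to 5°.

true dip 44°, dip direction 160°

Represent each trace as a vector plunging at its apparent dip toward its trend (east-north-up frame): v₁ = (-0.277, -0.760, -0.588), v₂ = (0.797, -0.290, -0.530).
n = v₁ × v₂ = (0.232, -0.615, 0.686) (taken with n_z > 0).
True dip = arccos(n_z / |n|) = arccos(0.7220) = 43.8°.
Dip direction = azimuth of (n_x, n_y) = atan2(0.232, -0.615) = 159°.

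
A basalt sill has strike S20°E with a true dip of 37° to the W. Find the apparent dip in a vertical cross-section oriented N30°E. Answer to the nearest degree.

30°

The section lies 50° from the strike.
tan(apparent dip) = tan 37° · sin 50° = 0.5773
α = arctan(0.5773) = 30.00°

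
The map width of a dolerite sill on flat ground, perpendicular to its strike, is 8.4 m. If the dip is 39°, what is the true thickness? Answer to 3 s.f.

True thickness t = w · sin(dip) = 8.4 × sin 39°
t = 8.4 × 0.6293 = 5.286 m

5.29 m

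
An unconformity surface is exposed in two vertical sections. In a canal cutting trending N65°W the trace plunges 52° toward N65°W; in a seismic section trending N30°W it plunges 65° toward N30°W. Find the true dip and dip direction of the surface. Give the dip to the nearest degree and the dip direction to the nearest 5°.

Each apparent-dip line lies in the plane. As unit vectors (x east, y north, z up), v₁ plunges 52°→N65°W and v₂ plunges 65°→N30°W.
Cross product v₁ × v₂ gives the pole to the plane: n ∝ (-0.053, 0.339, 0.149).
tan δ = √(n_x²+n_y²)/n_z = 0.343/0.149, so δ = 66.5°.
Dip direction = atan2(-0.053, 0.339) = 351° (azimuth of n's horizontal projection).

true dip 67°, dip direction 350°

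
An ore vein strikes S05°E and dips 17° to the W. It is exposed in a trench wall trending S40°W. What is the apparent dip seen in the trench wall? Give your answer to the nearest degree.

12°

Angle between strike (S05°E) and section (S40°W): β = 45°.
tan α = tan 17° × sin 45° = 0.3057 × 0.7071 = 0.2162
apparent dip = arctan 0.2162 = 12.20°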